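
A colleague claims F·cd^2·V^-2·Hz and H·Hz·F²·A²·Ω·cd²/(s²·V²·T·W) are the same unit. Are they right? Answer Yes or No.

No

Left side:
  F = kg⁻¹·m⁻²·s⁴·A².
  V = kg·m²·s⁻³·A⁻¹.
  So V⁻² = kg⁻²·m⁻⁴·s⁶·A².
  Hz = s⁻¹.
  Combining: F·cd²·V⁻²·Hz = (kg⁻¹·m⁻²·s⁴·A²) · cd² · (kg⁻²·m⁻⁴·s⁶·A²) · s⁻¹ = kg⁻³·m⁻⁶·s⁹·A⁴·cd².
Right side:
  H = kg·m²·s⁻²·A⁻².
  Hz = s⁻¹.
  F = kg⁻¹·m⁻²·s⁴·A².
  So F² = kg⁻²·m⁻⁴·s⁸·A⁴.
  V = kg·m²·s⁻³·A⁻¹.
  So V⁻² = kg⁻²·m⁻⁴·s⁶·A².
  T = kg·s⁻²·A⁻¹.
  So T⁻¹ = kg⁻¹·s²·A.
  Ω = kg·m²·s⁻³·A⁻².
  W = kg·m²·s⁻³.
  So W⁻¹ = kg⁻¹·m⁻²·s³.
  Combining: s⁻²·H·Hz·F²·V⁻²·A²·T⁻¹·Ω·cd²·W⁻¹ = s⁻² · (kg·m²·s⁻²·A⁻²) · s⁻¹ · (kg⁻²·m⁻⁴·s⁸·A⁴) · (kg⁻²·m⁻⁴·s⁶·A²) · A² · (kg⁻¹·s²·A) · (kg·m²·s⁻³·A⁻²) · cd² · (kg⁻¹·m⁻²·s³) = kg⁻⁴·m⁻⁶·s¹¹·A⁵·cd².
Left is kg⁻³·m⁻⁶·s⁹·A⁴·cd²; right is kg⁻⁴·m⁻⁶·s¹¹·A⁵·cd² — different.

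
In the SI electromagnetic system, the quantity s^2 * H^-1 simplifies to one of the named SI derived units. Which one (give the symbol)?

H = Wb/A (inductance = flux per current),
    = kg·m²·s⁻²·A⁻².
So H⁻¹ = kg⁻¹·m⁻²·s²·A².
Combining: s²·H⁻¹ = s² · (kg⁻¹·m⁻²·s²·A²) = kg⁻¹·m⁻²·s⁴·A².
kg⁻¹·m⁻²·s⁴·A² is the base-SI form of the farad.

F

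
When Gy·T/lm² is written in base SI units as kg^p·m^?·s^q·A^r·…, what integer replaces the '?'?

2

Gy = m²·s⁻².
T = kg·s⁻²·A⁻¹.
lm = cd.
So lm⁻² = cd⁻².
Combining: Gy·T·lm⁻² = (m²·s⁻²) · (kg·s⁻²·A⁻¹) · cd⁻² = kg·m²·s⁻⁴·A⁻¹·cd⁻².
The exponent of m is 2.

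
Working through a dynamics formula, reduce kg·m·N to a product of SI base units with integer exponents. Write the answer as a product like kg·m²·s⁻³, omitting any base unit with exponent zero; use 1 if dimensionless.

kg²·m²·s⁻²

N = kg·m·s⁻².
Combining: kg·m·N = kg · m · (kg·m·s⁻²) = kg²·m²·s⁻².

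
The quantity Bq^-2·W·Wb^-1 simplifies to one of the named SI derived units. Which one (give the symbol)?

C

Bq = 1/s = s⁻¹ (activity is decays per second).
So Bq⁻² = s².
W = J/s (power = energy per time),
    = kg·m²·s⁻³.
Wb = V·s (flux: a volt is a weber per second),
    = kg·m²·s⁻²·A⁻¹.
So Wb⁻¹ = kg⁻¹·m⁻²·s²·A.
Combining: Bq⁻²·W·Wb⁻¹ = s² · (kg·m²·s⁻³) · (kg⁻¹·m⁻²·s²·A) = s·A.
s·A is the base-SI form of the coulomb.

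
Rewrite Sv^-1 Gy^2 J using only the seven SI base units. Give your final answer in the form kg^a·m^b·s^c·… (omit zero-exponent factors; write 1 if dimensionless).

Sv = J/kg (equivalent dose = energy per mass),
    = m²·s⁻².
So Sv⁻¹ = m⁻²·s².
Gy = J/kg (absorbed dose = energy per mass),
    = m²·s⁻².
So Gy² = m⁴·s⁻⁴.
J = N·m (work = force × distance),
    = kg·m²·s⁻².
Combining: Sv⁻¹·Gy²·J = (m⁻²·s²) · (m⁴·s⁻⁴) · (kg·m²·s⁻²) = kg·m⁴·s⁻⁴.

kg·m⁴·s⁻⁴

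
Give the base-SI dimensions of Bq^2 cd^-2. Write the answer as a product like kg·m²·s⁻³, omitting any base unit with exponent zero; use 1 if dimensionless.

Bq = 1/s = s⁻¹ (activity is decays per second).
So Bq² = s⁻².
Combining: Bq²·cd⁻² = s⁻² · cd⁻² = s⁻²·cd⁻².

s⁻²·cd⁻²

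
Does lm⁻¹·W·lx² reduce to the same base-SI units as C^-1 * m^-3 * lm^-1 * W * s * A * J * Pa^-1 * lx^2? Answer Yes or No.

Yes

Left side:
  lm = cd·sr = cd (luminous flux; sr is dimensionless).
  So lm⁻¹ = cd⁻¹.
  W = J/s (power = energy per time),
      = kg·m²·s⁻³.
  lx = lm/m² (illuminance = luminous flux per area),
      = m⁻²·cd.
  So lx² = m⁻⁴·cd².
  Combining: lm⁻¹·W·lx² = cd⁻¹ · (kg·m²·s⁻³) · (m⁻⁴·cd²) = kg·m⁻²·s⁻³·cd.
Right side:
  C = A·s = s·A (charge = current × time).
  So C⁻¹ = s⁻¹·A⁻¹.
  lm = cd·sr = cd (luminous flux; sr is dimensionless).
  So lm⁻¹ = cd⁻¹.
  W = J/s (power = energy per time),
      = kg·m²·s⁻³.
  J = N·m (work = force × distance),
      = kg·m²·s⁻².
  Pa = N/m² (pressure = force per area),
      = kg·m⁻¹·s⁻².
  So Pa⁻¹ = kg⁻¹·m·s².
  lx = lm/m² (illuminance = luminous flux per area),
      = m⁻²·cd.
  So lx² = m⁻⁴·cd².
  Combining: C⁻¹·m⁻³·lm⁻¹·W·s·A·J·Pa⁻¹·lx² = (s⁻¹·A⁻¹) · m⁻³ · cd⁻¹ · (kg·m²·s⁻³) · s · A · (kg·m²·s⁻²) · (kg⁻¹·m·s²) · (m⁻⁴·cd²) = kg·m⁻²·s⁻³·cd.
Both reduce to kg·m⁻²·s⁻³·cd.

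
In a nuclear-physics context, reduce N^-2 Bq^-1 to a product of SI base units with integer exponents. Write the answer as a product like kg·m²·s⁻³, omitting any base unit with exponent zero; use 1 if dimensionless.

N = kg·m/s² = kg·m·s⁻² (force = mass × acceleration).
So N⁻² = kg⁻²·m⁻²·s⁴.
Bq = 1/s = s⁻¹ (activity is decays per second).
So Bq⁻¹ = s.
Combining: N⁻²·Bq⁻¹ = (kg⁻²·m⁻²·s⁴) · s = kg⁻²·m⁻²·s⁵.

kg⁻²·m⁻²·s⁵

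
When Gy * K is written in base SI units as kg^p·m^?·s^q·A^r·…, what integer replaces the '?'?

2

Gy = J/kg (absorbed dose = energy per mass),
    = m²·s⁻².
Combining: Gy·K = (m²·s⁻²) · K = m²·s⁻²·K.
The exponent of m is 2.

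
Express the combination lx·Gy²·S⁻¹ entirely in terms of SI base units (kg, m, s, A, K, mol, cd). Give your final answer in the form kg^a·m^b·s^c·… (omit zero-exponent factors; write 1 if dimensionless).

lx = lm/m² (illuminance = luminous flux per area),
    = m⁻²·cd.
Gy = J/kg (absorbed dose = energy per mass),
    = m²·s⁻².
So Gy² = m⁴·s⁻⁴.
S = 1/Ω (conductance is reciprocal resistance),
    = kg⁻¹·m⁻²·s³·A².
So S⁻¹ = kg·m²·s⁻³·A⁻².
Combining: lx·Gy²·S⁻¹ = (m⁻²·cd) · (m⁴·s⁻⁴) · (kg·m²·s⁻³·A⁻²) = kg·m⁴·s⁻⁷·A⁻²·cd.

kg·m⁴·s⁻⁷·A⁻²·cd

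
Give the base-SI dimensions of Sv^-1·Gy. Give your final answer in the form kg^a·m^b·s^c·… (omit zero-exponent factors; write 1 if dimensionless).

1

Sv = J/kg (equivalent dose = energy per mass),
    = m²·s⁻².
So Sv⁻¹ = m⁻²·s².
Gy = J/kg (absorbed dose = energy per mass),
    = m²·s⁻².
Combining: Sv⁻¹·Gy = (m⁻²·s²) · (m²·s⁻²) = 1.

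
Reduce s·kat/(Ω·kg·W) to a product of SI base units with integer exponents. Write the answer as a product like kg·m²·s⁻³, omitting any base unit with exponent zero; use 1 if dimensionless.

kg⁻³·m⁻⁴·s⁶·A²·mol

Ω = V/A (resistance = voltage per current),
    = kg·m²·s⁻³·A⁻².
So Ω⁻¹ = kg⁻¹·m⁻²·s³·A².
W = J/s (power = energy per time),
    = kg·m²·s⁻³.
So W⁻¹ = kg⁻¹·m⁻²·s³.
kat = mol/s = s⁻¹·mol (catalytic activity).
Combining: s·Ω⁻¹·kg⁻¹·W⁻¹·kat = s · (kg⁻¹·m⁻²·s³·A²) · kg⁻¹ · (kg⁻¹·m⁻²·s³) · (s⁻¹·mol) = kg⁻³·m⁻⁴·s⁶·A²·mol.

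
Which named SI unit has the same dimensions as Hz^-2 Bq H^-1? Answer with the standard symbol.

S

Hz = s⁻¹.
So Hz⁻² = s².
Bq = s⁻¹.
H = kg·m²·s⁻²·A⁻².
So H⁻¹ = kg⁻¹·m⁻²·s²·A².
Combining: Hz⁻²·Bq·H⁻¹ = s² · s⁻¹ · (kg⁻¹·m⁻²·s²·A²) = kg⁻¹·m⁻²·s³·A².
kg⁻¹·m⁻²·s³·A² is the base-SI form of the siemens.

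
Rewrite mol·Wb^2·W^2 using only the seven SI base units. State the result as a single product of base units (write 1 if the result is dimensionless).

kg⁴·m⁸·s⁻¹⁰·A⁻²·mol

Wb = kg·m²·s⁻²·A⁻¹.
So Wb² = kg²·m⁴·s⁻⁴·A⁻².
W = kg·m²·s⁻³.
So W² = kg²·m⁴·s⁻⁶.
Combining: mol·Wb²·W² = mol · (kg²·m⁴·s⁻⁴·A⁻²) · (kg²·m⁴·s⁻⁶) = kg⁴·m⁸·s⁻¹⁰·A⁻²·mol.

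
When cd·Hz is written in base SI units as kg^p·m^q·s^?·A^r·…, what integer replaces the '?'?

Hz = 1/s = s⁻¹ (frequency is cycles per second).
Combining: cd·Hz = cd · s⁻¹ = s⁻¹·cd.
The exponent of s is -1.

-1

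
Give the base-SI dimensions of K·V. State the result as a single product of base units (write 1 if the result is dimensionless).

V = W/A (potential = power per current),
    = kg·m²·s⁻³·A⁻¹.
Combining: K·V = K · (kg·m²·s⁻³·A⁻¹) = kg·m²·s⁻³·A⁻¹·K.

kg·m²·s⁻³·A⁻¹·K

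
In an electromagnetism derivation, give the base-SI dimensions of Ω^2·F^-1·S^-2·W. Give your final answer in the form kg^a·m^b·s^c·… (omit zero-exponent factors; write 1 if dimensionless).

kg⁶·m¹²·s⁻¹⁹·A⁻¹⁰

Ω = V/A (resistance = voltage per current),
    = kg·m²·s⁻³·A⁻².
So Ω² = kg²·m⁴·s⁻⁶·A⁻⁴.
F = C/V (capacitance = charge per voltage),
    = A·s/(kg·m²·s⁻³·A⁻¹) (substituting C and V),
    = kg⁻¹·m⁻²·s⁴·A².
So F⁻¹ = kg·m²·s⁻⁴·A⁻².
S = 1/Ω (conductance is reciprocal resistance),
    = kg⁻¹·m⁻²·s³·A².
So S⁻² = kg²·m⁴·s⁻⁶·A⁻⁴.
W = J/s (power = energy per time),
    = kg·m²·s⁻³.
Combining: Ω²·F⁻¹·S⁻²·W = (kg²·m⁴·s⁻⁶·A⁻⁴) · (kg·m²·s⁻⁴·A⁻²) · (kg²·m⁴·s⁻⁶·A⁻⁴) · (kg·m²·s⁻³) = kg⁶·m¹²·s⁻¹⁹·A⁻¹⁰.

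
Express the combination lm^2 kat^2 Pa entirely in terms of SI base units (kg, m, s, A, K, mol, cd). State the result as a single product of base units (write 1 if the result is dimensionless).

kg·m⁻¹·s⁻⁴·mol²·cd²

lm = cd·sr = cd (luminous flux; sr is dimensionless).
So lm² = cd².
kat = mol/s = s⁻¹·mol (catalytic activity).
So kat² = s⁻²·mol².
Pa = N/m² (pressure = force per area),
    = kg·m⁻¹·s⁻².
Combining: lm²·kat²·Pa = cd² · (s⁻²·mol²) · (kg·m⁻¹·s⁻²) = kg·m⁻¹·s⁻⁴·mol²·cd².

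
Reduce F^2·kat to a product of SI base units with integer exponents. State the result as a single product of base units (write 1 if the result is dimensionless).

kg⁻²·m⁻⁴·s⁷·A⁴·mol

F = kg⁻¹·m⁻²·s⁴·A².
So F² = kg⁻²·m⁻⁴·s⁸·A⁴.
kat = s⁻¹·mol.
Combining: F²·kat = (kg⁻²·m⁻⁴·s⁸·A⁴) · (s⁻¹·mol) = kg⁻²·m⁻⁴·s⁷·A⁴·mol.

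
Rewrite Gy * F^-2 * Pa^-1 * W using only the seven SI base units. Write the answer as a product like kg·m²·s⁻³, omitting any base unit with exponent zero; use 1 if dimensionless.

Gy = J/kg (absorbed dose = energy per mass),
    = m²·s⁻².
F = C/V (capacitance = charge per voltage),
    = A·s/(kg·m²·s⁻³·A⁻¹) (substituting C and V),
    = kg⁻¹·m⁻²·s⁴·A².
So F⁻² = kg²·m⁴·s⁻⁸·A⁻⁴.
Pa = N/m² (pressure = force per area),
    = kg·m⁻¹·s⁻².
So Pa⁻¹ = kg⁻¹·m·s².
W = J/s (power = energy per time),
    = kg·m²·s⁻³.
Combining: Gy·F⁻²·Pa⁻¹·W = (m²·s⁻²) · (kg²·m⁴·s⁻⁸·A⁻⁴) · (kg⁻¹·m·s²) · (kg·m²·s⁻³) = kg²·m⁹·s⁻¹¹·A⁻⁴.

kg²·m⁹·s⁻¹¹·A⁻⁴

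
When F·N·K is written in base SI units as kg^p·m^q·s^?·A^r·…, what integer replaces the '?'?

2

F = C/V (capacitance = charge per voltage),
    = A·s/(kg·m²·s⁻³·A⁻¹) (substituting C and V),
    = kg⁻¹·m⁻²·s⁴·A².
N = kg·m/s² = kg·m·s⁻² (force = mass × acceleration).
Combining: F·N·K = (kg⁻¹·m⁻²·s⁴·A²) · (kg·m·s⁻²) · K = m⁻¹·s²·A²·K.
The exponent of s is 2.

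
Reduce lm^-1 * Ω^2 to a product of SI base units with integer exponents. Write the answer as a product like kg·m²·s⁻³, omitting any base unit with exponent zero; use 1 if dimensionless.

lm = cd·sr = cd (luminous flux; sr is dimensionless).
So lm⁻¹ = cd⁻¹.
Ω = V/A (resistance = voltage per current),
    = kg·m²·s⁻³·A⁻².
So Ω² = kg²·m⁴·s⁻⁶·A⁻⁴.
Combining: lm⁻¹·Ω² = cd⁻¹ · (kg²·m⁴·s⁻⁶·A⁻⁴) = kg²·m⁴·s⁻⁶·A⁻⁴·cd⁻¹.

kg²·m⁴·s⁻⁶·A⁻⁴·cd⁻¹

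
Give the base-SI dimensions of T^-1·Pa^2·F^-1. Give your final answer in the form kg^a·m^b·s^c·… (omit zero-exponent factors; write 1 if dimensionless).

kg²·s⁻⁶·A⁻¹

T = Wb/m² (flux density = flux per area),
    = kg·s⁻²·A⁻¹.
So T⁻¹ = kg⁻¹·s²·A.
Pa = N/m² (pressure = force per area),
    = kg·m⁻¹·s⁻².
So Pa² = kg²·m⁻²·s⁻⁴.
F = C/V (capacitance = charge per voltage),
    = A·s/(kg·m²·s⁻³·A⁻¹) (substituting C and V),
    = kg⁻¹·m⁻²·s⁴·A².
So F⁻¹ = kg·m²·s⁻⁴·A⁻².
Combining: T⁻¹·Pa²·F⁻¹ = (kg⁻¹·s²·A) · (kg²·m⁻²·s⁻⁴) · (kg·m²·s⁻⁴·A⁻²) = kg²·s⁻⁶·A⁻¹.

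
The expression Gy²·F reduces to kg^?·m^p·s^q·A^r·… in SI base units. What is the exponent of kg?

Gy = m²·s⁻².
So Gy² = m⁴·s⁻⁴.
F = kg⁻¹·m⁻²·s⁴·A².
Combining: Gy²·F = (m⁴·s⁻⁴) · (kg⁻¹·m⁻²·s⁴·A²) = kg⁻¹·m²·A².
The exponent of kg is -1.

-1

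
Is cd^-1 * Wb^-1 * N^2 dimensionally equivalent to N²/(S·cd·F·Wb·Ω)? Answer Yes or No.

No

Left side:
  Wb = V·s (flux: a volt is a weber per second),
      = kg·m²·s⁻²·A⁻¹.
  So Wb⁻¹ = kg⁻¹·m⁻²·s²·A.
  N = kg·m/s² = kg·m·s⁻² (force = mass × acceleration).
  So N² = kg²·m²·s⁻⁴.
  Combining: cd⁻¹·Wb⁻¹·N² = cd⁻¹ · (kg⁻¹·m⁻²·s²·A) · (kg²·m²·s⁻⁴) = kg·s⁻²·A·cd⁻¹.
Right side:
  S = kg⁻¹·m⁻²·s³·A².
  So S⁻¹ = kg·m²·s⁻³·A⁻².
  N = kg·m·s⁻².
  So N² = kg²·m²·s⁻⁴.
  F = kg⁻¹·m⁻²·s⁴·A².
  So F⁻¹ = kg·m²·s⁻⁴·A⁻².
  Wb = kg·m²·s⁻²·A⁻¹.
  So Wb⁻¹ = kg⁻¹·m⁻²·s²·A.
  Ω = kg·m²·s⁻³·A⁻².
  So Ω⁻¹ = kg⁻¹·m⁻²·s³·A².
  Combining: S⁻¹·N²·cd⁻¹·F⁻¹·Wb⁻¹·Ω⁻¹ = (kg·m²·s⁻³·A⁻²) · (kg²·m²·s⁻⁴) · cd⁻¹ · (kg·m²·s⁻⁴·A⁻²) · (kg⁻¹·m⁻²·s²·A) · (kg⁻¹·m⁻²·s³·A²) = kg²·m²·s⁻⁶·A⁻¹·cd⁻¹.
Left is kg·s⁻²·A·cd⁻¹; right is kg²·m²·s⁻⁶·A⁻¹·cd⁻¹ — different.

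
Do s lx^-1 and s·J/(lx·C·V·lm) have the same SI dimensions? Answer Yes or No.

No

Left side:
  lx = m⁻²·cd.
  So lx⁻¹ = m²·cd⁻¹.
  Combining: s·lx⁻¹ = s · (m²·cd⁻¹) = m²·s·cd⁻¹.
Right side:
  lx = lm/m² (illuminance = luminous flux per area),
      = m⁻²·cd.
  So lx⁻¹ = m²·cd⁻¹.
  C = A·s = s·A (charge = current × time).
  So C⁻¹ = s⁻¹·A⁻¹.
  J = N·m (work = force × distance),
      = kg·m²·s⁻².
  V = W/A (potential = power per current),
      = kg·m²·s⁻³·A⁻¹.
  So V⁻¹ = kg⁻¹·m⁻²·s³·A.
  lm = cd·sr = cd (luminous flux; sr is dimensionless).
  So lm⁻¹ = cd⁻¹.
  Combining: lx⁻¹·C⁻¹·s·J·V⁻¹·lm⁻¹ = (m²·cd⁻¹) · (s⁻¹·A⁻¹) · s · (kg·m²·s⁻²) · (kg⁻¹·m⁻²·s³·A) · cd⁻¹ = m²·s·cd⁻².
Left is m²·s·cd⁻¹; right is m²·s·cd⁻² — different.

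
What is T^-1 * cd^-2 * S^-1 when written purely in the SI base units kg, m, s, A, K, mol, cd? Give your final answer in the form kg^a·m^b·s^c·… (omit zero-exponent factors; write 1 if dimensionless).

T = kg·s⁻²·A⁻¹.
So T⁻¹ = kg⁻¹·s²·A.
S = kg⁻¹·m⁻²·s³·A².
So S⁻¹ = kg·m²·s⁻³·A⁻².
Combining: T⁻¹·cd⁻²·S⁻¹ = (kg⁻¹·s²·A) · cd⁻² · (kg·m²·s⁻³·A⁻²) = m²·s⁻¹·A⁻¹·cd⁻².

m²·s⁻¹·A⁻¹·cd⁻²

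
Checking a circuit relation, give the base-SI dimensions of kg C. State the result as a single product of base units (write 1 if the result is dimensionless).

C = s·A.
Combining: kg·C = kg · (s·A) = kg·s·A.

kg·s·A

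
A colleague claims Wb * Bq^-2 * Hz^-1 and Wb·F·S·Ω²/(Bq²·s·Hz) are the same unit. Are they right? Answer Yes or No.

Yes

Left side:
  Wb = kg·m²·s⁻²·A⁻¹.
  Bq = s⁻¹.
  So Bq⁻² = s².
  Hz = s⁻¹.
  So Hz⁻¹ = s.
  Combining: Wb·Bq⁻²·Hz⁻¹ = (kg·m²·s⁻²·A⁻¹) · s² · s = kg·m²·s·A⁻¹.
Right side:
  Bq = 1/s = s⁻¹ (activity is decays per second).
  So Bq⁻² = s².
  Wb = V·s (flux: a volt is a weber per second),
      = kg·m²·s⁻²·A⁻¹.
  F = C/V (capacitance = charge per voltage),
      = A·s/(kg·m²·s⁻³·A⁻¹) (substituting C and V),
      = kg⁻¹·m⁻²·s⁴·A².
  Hz = 1/s = s⁻¹ (frequency is cycles per second).
  So Hz⁻¹ = s.
  S = 1/Ω (conductance is reciprocal resistance),
      = kg⁻¹·m⁻²·s³·A².
  Ω = V/A (resistance = voltage per current),
      = kg·m²·s⁻³·A⁻².
  So Ω² = kg²·m⁴·s⁻⁶·A⁻⁴.
  Combining: Bq⁻²·Wb·F·s⁻¹·Hz⁻¹·S·Ω² = s² · (kg·m²·s⁻²·A⁻¹) · (kg⁻¹·m⁻²·s⁴·A²) · s⁻¹ · s · (kg⁻¹·m⁻²·s³·A²) · (kg²·m⁴·s⁻⁶·A⁻⁴) = kg·m²·s·A⁻¹.
Both reduce to kg·m²·s·A⁻¹.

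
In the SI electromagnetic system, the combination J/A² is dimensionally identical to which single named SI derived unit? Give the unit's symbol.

H

J = N·m (work = force × distance),
    = kg·m²·s⁻².
Combining: A⁻²·J = A⁻² · (kg·m²·s⁻²) = kg·m²·s⁻²·A⁻².
kg·m²·s⁻²·A⁻² is the base-SI form of the henry.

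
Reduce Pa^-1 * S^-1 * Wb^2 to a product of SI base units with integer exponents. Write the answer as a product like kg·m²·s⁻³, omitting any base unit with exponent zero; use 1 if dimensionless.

Pa = kg·m⁻¹·s⁻².
So Pa⁻¹ = kg⁻¹·m·s².
S = kg⁻¹·m⁻²·s³·A².
So S⁻¹ = kg·m²·s⁻³·A⁻².
Wb = kg·m²·s⁻²·A⁻¹.
So Wb² = kg²·m⁴·s⁻⁴·A⁻².
Combining: Pa⁻¹·S⁻¹·Wb² = (kg⁻¹·m·s²) · (kg·m²·s⁻³·A⁻²) · (kg²·m⁴·s⁻⁴·A⁻²) = kg²·m⁷·s⁻⁵·A⁻⁴.

kg²·m⁷·s⁻⁵·A⁻⁴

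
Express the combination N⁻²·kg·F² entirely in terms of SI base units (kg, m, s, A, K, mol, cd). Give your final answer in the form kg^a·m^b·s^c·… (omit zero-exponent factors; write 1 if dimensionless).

kg⁻³·m⁻⁶·s¹²·A⁴

N = kg·m·s⁻².
So N⁻² = kg⁻²·m⁻²·s⁴.
F = kg⁻¹·m⁻²·s⁴·A².
So F² = kg⁻²·m⁻⁴·s⁸·A⁴.
Combining: N⁻²·kg·F² = (kg⁻²·m⁻²·s⁴) · kg · (kg⁻²·m⁻⁴·s⁸·A⁴) = kg⁻³·m⁻⁶·s¹²·A⁴.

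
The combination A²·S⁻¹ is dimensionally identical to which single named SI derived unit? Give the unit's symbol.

S = kg⁻¹·m⁻²·s³·A².
So S⁻¹ = kg·m²·s⁻³·A⁻².
Combining: A²·S⁻¹ = A² · (kg·m²·s⁻³·A⁻²) = kg·m²·s⁻³.
kg·m²·s⁻³ is the base-SI form of the watt.

W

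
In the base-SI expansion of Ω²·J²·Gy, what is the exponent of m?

Ω = V/A (resistance = voltage per current),
    = kg·m²·s⁻³·A⁻².
So Ω² = kg²·m⁴·s⁻⁶·A⁻⁴.
J = N·m (work = force × distance),
    = kg·m²·s⁻².
So J² = kg²·m⁴·s⁻⁴.
Gy = J/kg (absorbed dose = energy per mass),
    = m²·s⁻².
Combining: Ω²·J²·Gy = (kg²·m⁴·s⁻⁶·A⁻⁴) · (kg²·m⁴·s⁻⁴) · (m²·s⁻²) = kg⁴·m¹⁰·s⁻¹²·A⁻⁴.
The exponent of m is 10.

10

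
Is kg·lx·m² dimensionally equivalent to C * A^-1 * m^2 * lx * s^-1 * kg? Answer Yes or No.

Yes

Left side:
  lx = lm/m² (illuminance = luminous flux per area),
      = m⁻²·cd.
  Combining: kg·lx·m² = kg · (m⁻²·cd) · m² = kg·cd.
Right side:
  C = s·A.
  lx = m⁻²·cd.
  Combining: C·A⁻¹·m²·lx·s⁻¹·kg = (s·A) · A⁻¹ · m² · (m⁻²·cd) · s⁻¹ · kg = kg·cd.
Both reduce to kg·cd.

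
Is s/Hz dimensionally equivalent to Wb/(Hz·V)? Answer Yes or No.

Yes

Left side:
  Hz = s⁻¹.
  So Hz⁻¹ = s.
  Combining: s·Hz⁻¹ = s · s = s².
Right side:
  Hz = s⁻¹.
  So Hz⁻¹ = s.
  Wb = kg·m²·s⁻²·A⁻¹.
  V = kg·m²·s⁻³·A⁻¹.
  So V⁻¹ = kg⁻¹·m⁻²·s³·A.
  Combining: Hz⁻¹·Wb·V⁻¹ = s · (kg·m²·s⁻²·A⁻¹) · (kg⁻¹·m⁻²·s³·A) = s².
Both reduce to s².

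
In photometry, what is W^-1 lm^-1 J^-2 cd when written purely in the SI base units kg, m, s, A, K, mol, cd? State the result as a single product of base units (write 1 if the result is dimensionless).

kg⁻³·m⁻⁶·s⁷

W = J/s (power = energy per time),
    = kg·m²·s⁻³.
So W⁻¹ = kg⁻¹·m⁻²·s³.
lm = cd·sr = cd (luminous flux; sr is dimensionless).
So lm⁻¹ = cd⁻¹.
J = N·m (work = force × distance),
    = kg·m²·s⁻².
So J⁻² = kg⁻²·m⁻⁴·s⁴.
Combining: W⁻¹·lm⁻¹·J⁻²·cd = (kg⁻¹·m⁻²·s³) · cd⁻¹ · (kg⁻²·m⁻⁴·s⁴) · cd = kg⁻³·m⁻⁶·s⁷.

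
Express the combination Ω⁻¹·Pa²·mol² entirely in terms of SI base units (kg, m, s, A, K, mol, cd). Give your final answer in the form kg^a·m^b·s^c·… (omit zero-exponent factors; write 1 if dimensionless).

kg·m⁻⁴·s⁻¹·A²·mol²

Ω = kg·m²·s⁻³·A⁻².
So Ω⁻¹ = kg⁻¹·m⁻²·s³·A².
Pa = kg·m⁻¹·s⁻².
So Pa² = kg²·m⁻²·s⁻⁴.
Combining: Ω⁻¹·Pa²·mol² = (kg⁻¹·m⁻²·s³·A²) · (kg²·m⁻²·s⁻⁴) · mol² = kg·m⁻⁴·s⁻¹·A²·mol².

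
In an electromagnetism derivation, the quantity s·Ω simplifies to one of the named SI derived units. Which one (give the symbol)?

H

Ω = V/A (resistance = voltage per current),
    = kg·m²·s⁻³·A⁻².
Combining: s·Ω = s · (kg·m²·s⁻³·A⁻²) = kg·m²·s⁻²·A⁻².
kg·m²·s⁻²·A⁻² is the base-SI form of the henry.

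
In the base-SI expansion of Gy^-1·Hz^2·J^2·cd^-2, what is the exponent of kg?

2

Gy = J/kg (absorbed dose = energy per mass),
    = m²·s⁻².
So Gy⁻¹ = m⁻²·s².
Hz = 1/s = s⁻¹ (frequency is cycles per second).
So Hz² = s⁻².
J = N·m (work = force × distance),
    = kg·m²·s⁻².
So J² = kg²·m⁴·s⁻⁴.
Combining: Gy⁻¹·Hz²·J²·cd⁻² = (m⁻²·s²) · s⁻² · (kg²·m⁴·s⁻⁴) · cd⁻² = kg²·m²·s⁻⁴·cd⁻².
The exponent of kg is 2.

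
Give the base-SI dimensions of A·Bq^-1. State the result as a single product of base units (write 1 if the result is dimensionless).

Bq = 1/s = s⁻¹ (activity is decays per second).
So Bq⁻¹ = s.
Combining: A·Bq⁻¹ = A · s = s·A.

s·A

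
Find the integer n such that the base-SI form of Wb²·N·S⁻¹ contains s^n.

-9

Wb = V·s (flux: a volt is a weber per second),
    = kg·m²·s⁻²·A⁻¹.
So Wb² = kg²·m⁴·s⁻⁴·A⁻².
N = kg·m/s² = kg·m·s⁻² (force = mass × acceleration).
S = 1/Ω (conductance is reciprocal resistance),
    = kg⁻¹·m⁻²·s³·A².
So S⁻¹ = kg·m²·s⁻³·A⁻².
Combining: Wb²·N·S⁻¹ = (kg²·m⁴·s⁻⁴·A⁻²) · (kg·m·s⁻²) · (kg·m²·s⁻³·A⁻²) = kg⁴·m⁷·s⁻⁹·A⁻⁴.
The exponent of s is -9.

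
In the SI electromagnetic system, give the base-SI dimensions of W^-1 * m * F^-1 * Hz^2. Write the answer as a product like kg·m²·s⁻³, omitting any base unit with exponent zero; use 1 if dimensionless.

W = kg·m²·s⁻³.
So W⁻¹ = kg⁻¹·m⁻²·s³.
F = kg⁻¹·m⁻²·s⁴·A².
So F⁻¹ = kg·m²·s⁻⁴·A⁻².
Hz = s⁻¹.
So Hz² = s⁻².
Combining: W⁻¹·m·F⁻¹·Hz² = (kg⁻¹·m⁻²·s³) · m · (kg·m²·s⁻⁴·A⁻²) · s⁻² = m·s⁻³·A⁻².

m·s⁻³·A⁻²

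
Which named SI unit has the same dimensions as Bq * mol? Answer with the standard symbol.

kat

Bq = s⁻¹.
Combining: Bq·mol = s⁻¹ · mol = s⁻¹·mol.
s⁻¹·mol is the base-SI form of the katal.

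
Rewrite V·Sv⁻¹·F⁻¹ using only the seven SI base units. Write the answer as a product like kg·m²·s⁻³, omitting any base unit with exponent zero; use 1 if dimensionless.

kg²·m²·s⁻⁵·A⁻³

V = kg·m²·s⁻³·A⁻¹.
Sv = m²·s⁻².
So Sv⁻¹ = m⁻²·s².
F = kg⁻¹·m⁻²·s⁴·A².
So F⁻¹ = kg·m²·s⁻⁴·A⁻².
Combining: V·Sv⁻¹·F⁻¹ = (kg·m²·s⁻³·A⁻¹) · (m⁻²·s²) · (kg·m²·s⁻⁴·A⁻²) = kg²·m²·s⁻⁵·A⁻³.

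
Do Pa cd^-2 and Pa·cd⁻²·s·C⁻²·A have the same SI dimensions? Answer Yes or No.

Left side:
  Pa = N/m² (pressure = force per area),
      = kg·m⁻¹·s⁻².
  Combining: Pa·cd⁻² = (kg·m⁻¹·s⁻²) · cd⁻² = kg·m⁻¹·s⁻²·cd⁻².
Right side:
  Pa = kg·m⁻¹·s⁻².
  C = s·A.
  So C⁻² = s⁻²·A⁻².
  Combining: Pa·cd⁻²·s·C⁻²·A = (kg·m⁻¹·s⁻²) · cd⁻² · s · (s⁻²·A⁻²) · A = kg·m⁻¹·s⁻³·A⁻¹·cd⁻².
Left is kg·m⁻¹·s⁻²·cd⁻²; right is kg·m⁻¹·s⁻³·A⁻¹·cd⁻² — different.

No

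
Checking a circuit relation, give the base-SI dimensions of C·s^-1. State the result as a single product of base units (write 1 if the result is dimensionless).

A

C = A·s = s·A (charge = current × time).
Combining: C·s⁻¹ = (s·A) · s⁻¹ = A.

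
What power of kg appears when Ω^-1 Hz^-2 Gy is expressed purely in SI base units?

-1

Ω = kg·m²·s⁻³·A⁻².
So Ω⁻¹ = kg⁻¹·m⁻²·s³·A².
Hz = s⁻¹.
So Hz⁻² = s².
Gy = m²·s⁻².
Combining: Ω⁻¹·Hz⁻²·Gy = (kg⁻¹·m⁻²·s³·A²) · s² · (m²·s⁻²) = kg⁻¹·s³·A².
The exponent of kg is -1.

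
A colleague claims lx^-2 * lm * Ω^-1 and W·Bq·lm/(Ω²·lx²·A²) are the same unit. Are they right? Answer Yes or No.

No

Left side:
  lx = lm/m² (illuminance = luminous flux per area),
      = m⁻²·cd.
  So lx⁻² = m⁴·cd⁻².
  lm = cd·sr = cd (luminous flux; sr is dimensionless).
  Ω = V/A (resistance = voltage per current),
      = kg·m²·s⁻³·A⁻².
  So Ω⁻¹ = kg⁻¹·m⁻²·s³·A².
  Combining: lx⁻²·lm·Ω⁻¹ = (m⁴·cd⁻²) · cd · (kg⁻¹·m⁻²·s³·A²) = kg⁻¹·m²·s³·A²·cd⁻¹.
Right side:
  Ω = V/A (resistance = voltage per current),
      = kg·m²·s⁻³·A⁻².
  So Ω⁻² = kg⁻²·m⁻⁴·s⁶·A⁴.
  W = J/s (power = energy per time),
      = kg·m²·s⁻³.
  Bq = 1/s = s⁻¹ (activity is decays per second).
  lx = lm/m² (illuminance = luminous flux per area),
      = m⁻²·cd.
  So lx⁻² = m⁴·cd⁻².
  lm = cd·sr = cd (luminous flux; sr is dimensionless).
  Combining: Ω⁻²·W·Bq·lx⁻²·A⁻²·lm = (kg⁻²·m⁻⁴·s⁶·A⁴) · (kg·m²·s⁻³) · s⁻¹ · (m⁴·cd⁻²) · A⁻² · cd = kg⁻¹·m²·s²·A²·cd⁻¹.
Left is kg⁻¹·m²·s³·A²·cd⁻¹; right is kg⁻¹·m²·s²·A²·cd⁻¹ — different.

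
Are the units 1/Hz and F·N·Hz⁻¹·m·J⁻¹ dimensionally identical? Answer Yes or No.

Left side:
  Hz = s⁻¹.
  So Hz⁻¹ = s.
Right side:
  F = C/V (capacitance = charge per voltage),
      = A·s/(kg·m²·s⁻³·A⁻¹) (substituting C and V),
      = kg⁻¹·m⁻²·s⁴·A².
  N = kg·m/s² = kg·m·s⁻² (force = mass × acceleration).
  Hz = 1/s = s⁻¹ (frequency is cycles per second).
  So Hz⁻¹ = s.
  J = N·m (work = force × distance),
      = kg·m²·s⁻².
  So J⁻¹ = kg⁻¹·m⁻²·s².
  Combining: F·N·Hz⁻¹·m·J⁻¹ = (kg⁻¹·m⁻²·s⁴·A²) · (kg·m·s⁻²) · s · m · (kg⁻¹·m⁻²·s²) = kg⁻¹·m⁻²·s⁵·A².
Left is s; right is kg⁻¹·m⁻²·s⁵·A² — different.

No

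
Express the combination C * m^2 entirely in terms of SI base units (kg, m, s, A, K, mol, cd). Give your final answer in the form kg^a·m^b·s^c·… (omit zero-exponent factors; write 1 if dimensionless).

C = A·s = s·A (charge = current × time).
Combining: C·m² = (s·A) · m² = m²·s·A.

m²·s·A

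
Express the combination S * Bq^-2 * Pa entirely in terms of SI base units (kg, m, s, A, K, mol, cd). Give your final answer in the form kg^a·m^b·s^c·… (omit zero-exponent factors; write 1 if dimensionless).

S = kg⁻¹·m⁻²·s³·A².
Bq = s⁻¹.
So Bq⁻² = s².
Pa = kg·m⁻¹·s⁻².
Combining: S·Bq⁻²·Pa = (kg⁻¹·m⁻²·s³·A²) · s² · (kg·m⁻¹·s⁻²) = m⁻³·s³·A².

m⁻³·s³·A²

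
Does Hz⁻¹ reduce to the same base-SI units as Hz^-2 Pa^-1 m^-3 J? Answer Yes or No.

No

Left side:
  Hz = 1/s = s⁻¹ (frequency is cycles per second).
  So Hz⁻¹ = s.
Right side:
  Hz = 1/s = s⁻¹ (frequency is cycles per second).
  So Hz⁻² = s².
  Pa = N/m² (pressure = force per area),
      = kg·m⁻¹·s⁻².
  So Pa⁻¹ = kg⁻¹·m·s².
  J = N·m (work = force × distance),
      = kg·m²·s⁻².
  Combining: Hz⁻²·Pa⁻¹·m⁻³·J = s² · (kg⁻¹·m·s²) · m⁻³ · (kg·m²·s⁻²) = s².
Left is s; right is s² — different.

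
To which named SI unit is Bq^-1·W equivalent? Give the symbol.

J

Bq = 1/s = s⁻¹ (activity is decays per second).
So Bq⁻¹ = s.
W = J/s (power = energy per time),
    = kg·m²·s⁻³.
Combining: Bq⁻¹·W = s · (kg·m²·s⁻³) = kg·m²·s⁻².
kg·m²·s⁻² is the base-SI form of the joule.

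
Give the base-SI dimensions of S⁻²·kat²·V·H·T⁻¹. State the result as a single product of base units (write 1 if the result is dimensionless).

S = kg⁻¹·m⁻²·s³·A².
So S⁻² = kg²·m⁴·s⁻⁶·A⁻⁴.
kat = s⁻¹·mol.
So kat² = s⁻²·mol².
V = kg·m²·s⁻³·A⁻¹.
H = kg·m²·s⁻²·A⁻².
T = kg·s⁻²·A⁻¹.
So T⁻¹ = kg⁻¹·s²·A.
Combining: S⁻²·kat²·V·H·T⁻¹ = (kg²·m⁴·s⁻⁶·A⁻⁴) · (s⁻²·mol²) · (kg·m²·s⁻³·A⁻¹) · (kg·m²·s⁻²·A⁻²) · (kg⁻¹·s²·A) = kg³·m⁸·s⁻¹¹·A⁻⁶·mol².

kg³·m⁸·s⁻¹¹·A⁻⁶·mol²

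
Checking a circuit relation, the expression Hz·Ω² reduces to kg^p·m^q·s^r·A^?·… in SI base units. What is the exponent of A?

Hz = s⁻¹.
Ω = kg·m²·s⁻³·A⁻².
So Ω² = kg²·m⁴·s⁻⁶·A⁻⁴.
Combining: Hz·Ω² = s⁻¹ · (kg²·m⁴·s⁻⁶·A⁻⁴) = kg²·m⁴·s⁻⁷·A⁻⁴.
The exponent of A is -4.

-4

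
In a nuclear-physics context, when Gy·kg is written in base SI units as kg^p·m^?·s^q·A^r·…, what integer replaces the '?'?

2

Gy = m²·s⁻².
Combining: Gy·kg = (m²·s⁻²) · kg = kg·m²·s⁻².
The exponent of m is 2.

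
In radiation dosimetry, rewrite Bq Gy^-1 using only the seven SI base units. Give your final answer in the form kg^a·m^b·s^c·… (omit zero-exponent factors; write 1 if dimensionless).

m⁻²·s

Bq = 1/s = s⁻¹ (activity is decays per second).
Gy = J/kg (absorbed dose = energy per mass),
    = m²·s⁻².
So Gy⁻¹ = m⁻²·s².
Combining: Bq·Gy⁻¹ = s⁻¹ · (m⁻²·s²) = m⁻²·s.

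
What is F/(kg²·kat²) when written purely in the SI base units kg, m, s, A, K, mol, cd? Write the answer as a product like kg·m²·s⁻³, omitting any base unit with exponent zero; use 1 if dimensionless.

F = C/V (capacitance = charge per voltage),
    = A·s/(kg·m²·s⁻³·A⁻¹) (substituting C and V),
    = kg⁻¹·m⁻²·s⁴·A².
kat = mol/s = s⁻¹·mol (catalytic activity).
So kat⁻² = s²·mol⁻².
Combining: kg⁻²·F·kat⁻² = kg⁻² · (kg⁻¹·m⁻²·s⁴·A²) · (s²·mol⁻²) = kg⁻³·m⁻²·s⁶·A²·mol⁻².

kg⁻³·m⁻²·s⁶·A²·mol⁻²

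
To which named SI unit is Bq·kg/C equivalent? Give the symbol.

T

Bq = s⁻¹.
C = s·A.
So C⁻¹ = s⁻¹·A⁻¹.
Combining: Bq·C⁻¹·kg = s⁻¹ · (s⁻¹·A⁻¹) · kg = kg·s⁻²·A⁻¹.
kg·s⁻²·A⁻¹ is the base-SI form of the tesla.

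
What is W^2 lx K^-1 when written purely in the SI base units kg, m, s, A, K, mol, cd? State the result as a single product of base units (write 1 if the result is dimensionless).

kg²·m²·s⁻⁶·K⁻¹·cd

W = J/s (power = energy per time),
    = kg·m²·s⁻³.
So W² = kg²·m⁴·s⁻⁶.
lx = lm/m² (illuminance = luminous flux per area),
    = m⁻²·cd.
Combining: W²·lx·K⁻¹ = (kg²·m⁴·s⁻⁶) · (m⁻²·cd) · K⁻¹ = kg²·m²·s⁻⁶·K⁻¹·cd.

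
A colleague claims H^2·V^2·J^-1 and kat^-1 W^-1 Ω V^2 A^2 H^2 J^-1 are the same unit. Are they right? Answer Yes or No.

No

Left side:
  H = kg·m²·s⁻²·A⁻².
  So H² = kg²·m⁴·s⁻⁴·A⁻⁴.
  V = kg·m²·s⁻³·A⁻¹.
  So V² = kg²·m⁴·s⁻⁶·A⁻².
  J = kg·m²·s⁻².
  So J⁻¹ = kg⁻¹·m⁻²·s².
  Combining: H²·V²·J⁻¹ = (kg²·m⁴·s⁻⁴·A⁻⁴) · (kg²·m⁴·s⁻⁶·A⁻²) · (kg⁻¹·m⁻²·s²) = kg³·m⁶·s⁻⁸·A⁻⁶.
Right side:
  kat = s⁻¹·mol.
  So kat⁻¹ = s·mol⁻¹.
  W = kg·m²·s⁻³.
  So W⁻¹ = kg⁻¹·m⁻²·s³.
  Ω = kg·m²·s⁻³·A⁻².
  V = kg·m²·s⁻³·A⁻¹.
  So V² = kg²·m⁴·s⁻⁶·A⁻².
  H = kg·m²·s⁻²·A⁻².
  So H² = kg²·m⁴·s⁻⁴·A⁻⁴.
  J = kg·m²·s⁻².
  So J⁻¹ = kg⁻¹·m⁻²·s².
  Combining: kat⁻¹·W⁻¹·Ω·V²·A²·H²·J⁻¹ = (s·mol⁻¹) · (kg⁻¹·m⁻²·s³) · (kg·m²·s⁻³·A⁻²) · (kg²·m⁴·s⁻⁶·A⁻²) · A² · (kg²·m⁴·s⁻⁴·A⁻⁴) · (kg⁻¹·m⁻²·s²) = kg³·m⁶·s⁻⁷·A⁻⁶·mol⁻¹.
Left is kg³·m⁶·s⁻⁸·A⁻⁶; right is kg³·m⁶·s⁻⁷·A⁻⁶·mol⁻¹ — different.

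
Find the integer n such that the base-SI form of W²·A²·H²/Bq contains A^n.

W = J/s (power = energy per time),
    = kg·m²·s⁻³.
So W² = kg²·m⁴·s⁻⁶.
Bq = 1/s = s⁻¹ (activity is decays per second).
So Bq⁻¹ = s.
H = Wb/A (inductance = flux per current),
    = kg·m²·s⁻²·A⁻².
So H² = kg²·m⁴·s⁻⁴·A⁻⁴.
Combining: W²·A²·Bq⁻¹·H² = (kg²·m⁴·s⁻⁶) · A² · s · (kg²·m⁴·s⁻⁴·A⁻⁴) = kg⁴·m⁸·s⁻⁹·A⁻².
The exponent of A is -2.

-2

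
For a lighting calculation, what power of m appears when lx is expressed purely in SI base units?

-2

lx = lm/m² (illuminance = luminous flux per area),
    = m⁻²·cd.
The exponent of m is -2.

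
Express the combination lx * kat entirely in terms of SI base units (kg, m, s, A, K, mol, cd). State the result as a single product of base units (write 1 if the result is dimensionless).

m⁻²·s⁻¹·mol·cd

lx = lm/m² (illuminance = luminous flux per area),
    = m⁻²·cd.
kat = mol/s = s⁻¹·mol (catalytic activity).
Combining: lx·kat = (m⁻²·cd) · (s⁻¹·mol) = m⁻²·s⁻¹·mol·cd.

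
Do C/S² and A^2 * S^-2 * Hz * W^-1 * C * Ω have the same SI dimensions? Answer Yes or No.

Left side:
  S = 1/Ω (conductance is reciprocal resistance),
      = kg⁻¹·m⁻²·s³·A².
  So S⁻² = kg²·m⁴·s⁻⁶·A⁻⁴.
  C = A·s = s·A (charge = current × time).
  Combining: S⁻²·C = (kg²·m⁴·s⁻⁶·A⁻⁴) · (s·A) = kg²·m⁴·s⁻⁵·A⁻³.
Right side:
  S = 1/Ω (conductance is reciprocal resistance),
      = kg⁻¹·m⁻²·s³·A².
  So S⁻² = kg²·m⁴·s⁻⁶·A⁻⁴.
  Hz = 1/s = s⁻¹ (frequency is cycles per second).
  W = J/s (power = energy per time),
      = kg·m²·s⁻³.
  So W⁻¹ = kg⁻¹·m⁻²·s³.
  C = A·s = s·A (charge = current × time).
  Ω = V/A (resistance = voltage per current),
      = kg·m²·s⁻³·A⁻².
  Combining: A²·S⁻²·Hz·W⁻¹·C·Ω = A² · (kg²·m⁴·s⁻⁶·A⁻⁴) · s⁻¹ · (kg⁻¹·m⁻²·s³) · (s·A) · (kg·m²·s⁻³·A⁻²) = kg²·m⁴·s⁻⁶·A⁻³.
Left is kg²·m⁴·s⁻⁵·A⁻³; right is kg²·m⁴·s⁻⁶·A⁻³ — different.

No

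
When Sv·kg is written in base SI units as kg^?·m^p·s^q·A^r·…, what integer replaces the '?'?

1

Sv = m²·s⁻².
Combining: Sv·kg = (m²·s⁻²) · kg = kg·m²·s⁻².
The exponent of kg is 1.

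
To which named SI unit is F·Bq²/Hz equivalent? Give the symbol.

Hz = s⁻¹.
So Hz⁻¹ = s.
F = kg⁻¹·m⁻²·s⁴·A².
Bq = s⁻¹.
So Bq² = s⁻².
Combining: Hz⁻¹·F·Bq² = s · (kg⁻¹·m⁻²·s⁴·A²) · s⁻² = kg⁻¹·m⁻²·s³·A².
kg⁻¹·m⁻²·s³·A² is the base-SI form of the siemens.

S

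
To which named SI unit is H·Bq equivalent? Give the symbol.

H = kg·m²·s⁻²·A⁻².
Bq = s⁻¹.
Combining: H·Bq = (kg·m²·s⁻²·A⁻²) · s⁻¹ = kg·m²·s⁻³·A⁻².
kg·m²·s⁻³·A⁻² is the base-SI form of the ohm.

Ω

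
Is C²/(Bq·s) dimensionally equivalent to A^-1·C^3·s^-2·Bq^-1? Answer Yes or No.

Left side:
  Bq = 1/s = s⁻¹ (activity is decays per second).
  So Bq⁻¹ = s.
  C = A·s = s·A (charge = current × time).
  So C² = s²·A².
  Combining: Bq⁻¹·C²·s⁻¹ = s · (s²·A²) · s⁻¹ = s²·A².
Right side:
  C = A·s = s·A (charge = current × time).
  So C³ = s³·A³.
  Bq = 1/s = s⁻¹ (activity is decays per second).
  So Bq⁻¹ = s.
  Combining: A⁻¹·C³·s⁻²·Bq⁻¹ = A⁻¹ · (s³·A³) · s⁻² · s = s²·A².
Both reduce to s²·A².

Yes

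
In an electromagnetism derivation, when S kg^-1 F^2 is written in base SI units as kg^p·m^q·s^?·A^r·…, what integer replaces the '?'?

S = 1/Ω (conductance is reciprocal resistance),
    = kg⁻¹·m⁻²·s³·A².
F = C/V (capacitance = charge per voltage),
    = A·s/(kg·m²·s⁻³·A⁻¹) (substituting C and V),
    = kg⁻¹·m⁻²·s⁴·A².
So F² = kg⁻²·m⁻⁴·s⁸·A⁴.
Combining: S·kg⁻¹·F² = (kg⁻¹·m⁻²·s³·A²) · kg⁻¹ · (kg⁻²·m⁻⁴·s⁸·A⁴) = kg⁻⁴·m⁻⁶·s¹¹·A⁶.
The exponent of s is 11.

11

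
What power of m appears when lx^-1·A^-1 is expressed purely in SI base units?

2

lx = lm/m² (illuminance = luminous flux per area),
    = m⁻²·cd.
So lx⁻¹ = m²·cd⁻¹.
Combining: lx⁻¹·A⁻¹ = (m²·cd⁻¹) · A⁻¹ = m²·A⁻¹·cd⁻¹.
The exponent of m is 2.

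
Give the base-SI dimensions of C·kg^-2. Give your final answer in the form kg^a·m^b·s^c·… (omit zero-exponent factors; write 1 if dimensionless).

kg⁻²·s·A

C = s·A.
Combining: C·kg⁻² = (s·A) · kg⁻² = kg⁻²·s·A.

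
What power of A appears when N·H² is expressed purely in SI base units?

N = kg·m·s⁻².
H = kg·m²·s⁻²·A⁻².
So H² = kg²·m⁴·s⁻⁴·A⁻⁴.
Combining: N·H² = (kg·m·s⁻²) · (kg²·m⁴·s⁻⁴·A⁻⁴) = kg³·m⁵·s⁻⁶·A⁻⁴.
The exponent of A is -4.

-4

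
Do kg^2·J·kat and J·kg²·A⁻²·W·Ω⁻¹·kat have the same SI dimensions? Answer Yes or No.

Yes

Left side:
  J = N·m (work = force × distance),
      = kg·m²·s⁻².
  kat = mol/s = s⁻¹·mol (catalytic activity).
  Combining: kg²·J·kat = kg² · (kg·m²·s⁻²) · (s⁻¹·mol) = kg³·m²·s⁻³·mol.
Right side:
  J = N·m (work = force × distance),
      = kg·m²·s⁻².
  W = J/s (power = energy per time),
      = kg·m²·s⁻³.
  Ω = V/A (resistance = voltage per current),
      = kg·m²·s⁻³·A⁻².
  So Ω⁻¹ = kg⁻¹·m⁻²·s³·A².
  kat = mol/s = s⁻¹·mol (catalytic activity).
  Combining: J·kg²·A⁻²·W·Ω⁻¹·kat = (kg·m²·s⁻²) · kg² · A⁻² · (kg·m²·s⁻³) · (kg⁻¹·m⁻²·s³·A²) · (s⁻¹·mol) = kg³·m²·s⁻³·mol.
Both reduce to kg³·m²·s⁻³·mol.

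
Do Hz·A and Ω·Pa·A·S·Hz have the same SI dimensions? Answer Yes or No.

Left side:
  Hz = 1/s = s⁻¹ (frequency is cycles per second).
  Combining: Hz·A = s⁻¹ · A = s⁻¹·A.
Right side:
  Ω = kg·m²·s⁻³·A⁻².
  Pa = kg·m⁻¹·s⁻².
  S = kg⁻¹·m⁻²·s³·A².
  Hz = s⁻¹.
  Combining: Ω·Pa·A·S·Hz = (kg·m²·s⁻³·A⁻²) · (kg·m⁻¹·s⁻²) · A · (kg⁻¹·m⁻²·s³·A²) · s⁻¹ = kg·m⁻¹·s⁻³·A.
Left is s⁻¹·A; right is kg·m⁻¹·s⁻³·A — different.

No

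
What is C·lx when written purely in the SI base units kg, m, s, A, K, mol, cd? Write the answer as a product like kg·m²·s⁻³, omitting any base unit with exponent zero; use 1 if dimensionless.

C = A·s = s·A (charge = current × time).
lx = lm/m² (illuminance = luminous flux per area),
    = m⁻²·cd.
Combining: C·lx = (s·A) · (m⁻²·cd) = m⁻²·s·A·cd.

m⁻²·s·A·cd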